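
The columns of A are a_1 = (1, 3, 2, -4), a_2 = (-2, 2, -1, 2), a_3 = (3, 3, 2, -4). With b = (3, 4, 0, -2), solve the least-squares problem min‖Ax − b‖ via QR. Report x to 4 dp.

a_1 = (1, 3, 2, -4); ‖a_1‖ = 5.4772, so e_1 = (0.1826, 0.5477, 0.3651, -0.7303).
e_1·a_2 = 0.1826·(-2) + 0.5477·2 + 0.3651·(-1) + (-0.7303)·2 = -1.0954.
u_2 = a_2 + 1.0954·e_1 = (-1.8000, 2.6000, -0.6000, 1.2000).
‖u_2‖ = 3.4351, so e_2 = (-0.5240, 0.7569, -0.1747, 0.3493).
e_1·a_3 = 0.1826·3 + 0.5477·3 + 0.3651·2 + (-0.7303)·(-4) = 5.8424; e_2·a_3 = (-0.5240)·3 + 0.7569·3 + (-0.1747)·2 + 0.3493·(-4) = -1.0480.
u_3 = a_3 − 5.8424·e_1 + 1.0480·e_2 = (1.3842, 0.5932, -0.3164, 0.6328).
‖u_3‖ = 1.6638, so e_3 = (0.8319, 0.3565, -0.1902, 0.3803).
Qᵀb = (4.1992, 0.7569, 3.1613).
Back-substitute: x_3 = 3.1613/1.6638 = 1.9000.
x_2 = (0.7569 + 1.0480·1.9000)/3.4351 = 0.8000.
x_1 = (4.1992 + 1.0954·0.8000 − 5.8424·1.9000)/5.4772 = -1.1000.

x = (-1.1000, 0.8000, 1.9000)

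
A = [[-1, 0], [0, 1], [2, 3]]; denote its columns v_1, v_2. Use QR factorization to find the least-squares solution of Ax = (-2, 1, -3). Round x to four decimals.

x = (0.5714, -1.1429)

e_1 = v_1/‖v_1‖ = (-1, 0, 2)/2.2361 = (-0.4472, 0.0000, 0.8944).
r_{12} = e_1·v_2 = 2.6833.
u_2 = v_2 − 2.6833·e_1 = (1.2000, 1.0000, 0.6000).
‖u_2‖ = 1.6733, so e_2 = (0.7171, 0.5976, 0.3586).
Qᵀb = (-1.7889, -1.9124).
Back-substitute: x_2 = -1.9124/1.6733 = -1.1429.
x_1 = (-1.7889 − 2.6833·(-1.1429))/2.2361 = 0.5714.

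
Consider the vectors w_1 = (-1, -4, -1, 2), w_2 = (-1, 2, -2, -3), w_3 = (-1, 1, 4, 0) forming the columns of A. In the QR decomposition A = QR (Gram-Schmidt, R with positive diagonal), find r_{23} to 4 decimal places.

w_1 = (-1, -4, -1, 2); ‖w_1‖ = 4.6904, so e_1 = (-0.2132, -0.8528, -0.2132, 0.4264).
e_1·w_2 = (-0.2132)·(-1) + (-0.8528)·2 + (-0.2132)·(-2) + 0.4264·(-3) = -2.3452.
u_2 = w_2 + 2.3452·e_1 = (-1.5000, 0.0000, -2.5000, -2.0000).
‖u_2‖ = 3.5355, so e_2 = (-0.4243, 0.0000, -0.7071, -0.5657).
r_{23} = e_2·w_3 = -2.4042.

r_{23} = -2.4042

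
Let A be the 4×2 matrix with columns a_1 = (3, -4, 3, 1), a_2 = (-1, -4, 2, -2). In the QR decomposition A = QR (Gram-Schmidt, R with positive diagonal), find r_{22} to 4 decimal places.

a_1 = (3, -4, 3, 1); ‖a_1‖ = 5.9161, so q_1 = (0.5071, -0.6761, 0.5071, 0.1690).
q_1·a_2 = 0.5071·(-1) + (-0.6761)·(-4) + 0.5071·2 + 0.1690·(-2) = 2.8735.
u_2 = a_2 − 2.8735·q_1 = (-2.4571, -2.0571, 0.5429, -2.4857).
r_{22} = ‖u_2‖ = 4.0918.

r_{22} = 4.0918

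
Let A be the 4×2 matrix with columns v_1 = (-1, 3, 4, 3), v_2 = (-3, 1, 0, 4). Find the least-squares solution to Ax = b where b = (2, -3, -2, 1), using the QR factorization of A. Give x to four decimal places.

e_1 = v_1/‖v_1‖ = (-1, 3, 4, 3)/5.9161 = (-0.1690, 0.5071, 0.6761, 0.5071).
r_{12} = e_1·v_2 = 3.0426.
u_2 = v_2 − 3.0426·e_1 = (-2.4857, -0.5429, -2.0571, 2.4571).
‖u_2‖ = 4.0918, so e_2 = (-0.6075, -0.1327, -0.5027, 0.6005).
Qᵀb = (-2.7045, 0.7890).
Back-substitute: x_2 = 0.7890/4.0918 = 0.1928.
x_1 = (-2.7045 − 3.0426·0.1928)/5.9161 = -0.5563.

x = (-0.5563, 0.1928)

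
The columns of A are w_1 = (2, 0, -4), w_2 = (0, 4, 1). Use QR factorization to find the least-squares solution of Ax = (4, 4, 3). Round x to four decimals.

w_1 = (2, 0, -4); ‖w_1‖ = 4.4721, so q_1 = (0.4472, 0.0000, -0.8944).
q_1·w_2 = 0.4472·0 + 0.0000·4 + (-0.8944)·1 = -0.8944.
u_2 = w_2 + 0.8944·q_1 = (0.4000, 4.0000, 0.2000).
‖u_2‖ = 4.0249, so q_2 = (0.0994, 0.9938, 0.0497).
Qᵀb = (-0.8944, 4.5218).
Back-substitute: x_2 = 4.5218/4.0249 = 1.1235.
x_1 = (-0.8944 + 0.8944·1.1235)/4.4721 = 0.0247.

x = (0.0247, 1.1235)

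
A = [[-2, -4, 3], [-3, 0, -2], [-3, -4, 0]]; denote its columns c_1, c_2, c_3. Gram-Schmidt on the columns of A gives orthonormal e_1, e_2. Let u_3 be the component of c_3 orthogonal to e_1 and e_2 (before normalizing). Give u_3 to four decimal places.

u_3 = (1.1053, 0.3684, -1.1053)

e_1 = c_1/‖c_1‖ = (-2, -3, -3)/4.6904 = (-0.4264, -0.6396, -0.6396).
r_{12} = e_1·c_2 = 4.2640.
u_2 = c_2 − 4.2640·e_1 = (-2.1818, 2.7273, -1.2727).
‖u_2‖ = 3.7173, so e_2 = (-0.5869, 0.7337, -0.3424).
r_{13} = e_1·c_3 = 0.0000; r_{23} = e_2·c_3 = -3.2282.
u_3 = c_3 − 0.0000·e_1 + 3.2282·e_2 = (1.1053, 0.3684, -1.1053).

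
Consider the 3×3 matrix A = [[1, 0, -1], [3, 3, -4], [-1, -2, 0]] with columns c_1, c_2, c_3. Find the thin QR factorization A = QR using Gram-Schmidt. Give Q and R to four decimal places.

Q = [[0.3015, -0.7071, 0.6396], [0.9045, 0.0000, -0.4264], [-0.3015, -0.7071, -0.6396]], R = [[3.3166, 3.3166, -3.9196], [0.0000, 1.4142, 0.7071], [0.0000, 0.0000, 1.0660]]

c_1 = (1, 3, -1); ‖c_1‖ = 3.3166, so e_1 = (0.3015, 0.9045, -0.3015).
e_1·c_2 = 0.3015·0 + 0.9045·3 + (-0.3015)·(-2) = 3.3166.
u_2 = c_2 − 3.3166·e_1 = (-1.0000, 0.0000, -1.0000).
‖u_2‖ = 1.4142, so e_2 = (-0.7071, 0.0000, -0.7071).
e_1·c_3 = 0.3015·(-1) + 0.9045·(-4) + (-0.3015)·0 = -3.9196; e_2·c_3 = (-0.7071)·(-1) + 0.0000·(-4) + (-0.7071)·0 = 0.7071.
u_3 = c_3 + 3.9196·e_1 − 0.7071·e_2 = (0.6818, -0.4545, -0.6818).
‖u_3‖ = 1.0660, so e_3 = (0.6396, -0.4264, -0.6396).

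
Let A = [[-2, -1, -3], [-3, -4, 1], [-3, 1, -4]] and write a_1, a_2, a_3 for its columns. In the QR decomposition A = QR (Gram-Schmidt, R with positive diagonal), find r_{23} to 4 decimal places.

a_1 = (-2, -3, -3); ‖a_1‖ = 4.6904, so q_1 = (-0.4264, -0.6396, -0.6396).
q_1·a_2 = (-0.4264)·(-1) + (-0.6396)·(-4) + (-0.6396)·1 = 2.3452.
u_2 = a_2 − 2.3452·q_1 = (0.0000, -2.5000, 2.5000).
‖u_2‖ = 3.5355, so q_2 = (0.0000, -0.7071, 0.7071).
r_{23} = q_2·a_3 = -3.5355.

r_{23} = -3.5355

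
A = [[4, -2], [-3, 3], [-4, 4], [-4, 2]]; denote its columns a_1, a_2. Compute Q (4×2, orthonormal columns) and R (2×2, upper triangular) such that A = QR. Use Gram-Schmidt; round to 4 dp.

q_1 = a_1/‖a_1‖ = (4, -3, -4, -4)/7.5498 = (0.5298, -0.3974, -0.5298, -0.5298).
r_{12} = q_1·a_2 = -5.4306.
u_2 = a_2 + 5.4306·q_1 = (0.8772, 0.8421, 1.1228, -0.8772).
‖u_2‖ = 1.8732, so q_2 = (0.4683, 0.4496, 0.5994, -0.4683).

Q = [[0.5298, 0.4683], [-0.3974, 0.4496], [-0.5298, 0.5994], [-0.5298, -0.4683]], R = [[7.5498, -5.4306], [0.0000, 1.8732]]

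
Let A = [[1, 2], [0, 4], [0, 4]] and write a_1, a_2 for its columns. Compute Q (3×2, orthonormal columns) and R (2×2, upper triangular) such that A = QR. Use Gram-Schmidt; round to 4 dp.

a_1 = (1, 0, 0); ‖a_1‖ = 1.0000, so e_1 = (1.0000, 0.0000, 0.0000).
e_1·a_2 = 1.0000·2 + 0.0000·4 + 0.0000·4 = 2.0000.
u_2 = a_2 − 2.0000·e_1 = (0.0000, 4.0000, 4.0000).
‖u_2‖ = 5.6569, so e_2 = (0.0000, 0.7071, 0.7071).

Q = [[1.0000, 0.0000], [0.0000, 0.7071], [0.0000, 0.7071]], R = [[1.0000, 2.0000], [0.0000, 5.6569]]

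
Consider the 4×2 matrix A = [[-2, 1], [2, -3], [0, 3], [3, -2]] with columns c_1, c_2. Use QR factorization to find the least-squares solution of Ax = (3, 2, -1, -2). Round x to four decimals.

c_1 = (-2, 2, 0, 3); ‖c_1‖ = 4.1231, so e_1 = (-0.4851, 0.4851, 0.0000, 0.7276).
e_1·c_2 = (-0.4851)·1 + 0.4851·(-3) + 0.0000·3 + 0.7276·(-2) = -3.3955.
u_2 = c_2 + 3.3955·e_1 = (-0.6471, -1.3529, 3.0000, 0.4706).
‖u_2‖ = 3.3868, so e_2 = (-0.1911, -0.3995, 0.8858, 0.1389).
Qᵀb = (-1.9403, -2.5358).
Back-substitute: x_2 = -2.5358/3.3868 = -0.7487.
x_1 = (-1.9403 + 3.3955·(-0.7487))/4.1231 = -1.0872.

x = (-1.0872, -0.7487)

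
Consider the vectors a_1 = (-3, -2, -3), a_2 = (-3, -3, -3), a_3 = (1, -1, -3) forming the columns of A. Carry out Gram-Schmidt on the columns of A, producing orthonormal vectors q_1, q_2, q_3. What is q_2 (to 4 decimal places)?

a_1 = (-3, -2, -3); ‖a_1‖ = 4.6904, so q_1 = (-0.6396, -0.4264, -0.6396).
q_1·a_2 = (-0.6396)·(-3) + (-0.4264)·(-3) + (-0.6396)·(-3) = 5.1168.
u_2 = a_2 − 5.1168·q_1 = (0.2727, -0.8182, 0.2727).
‖u_2‖ = 0.9045, so q_2 = (0.3015, -0.9045, 0.3015).

q_2 = (0.3015, -0.9045, 0.3015)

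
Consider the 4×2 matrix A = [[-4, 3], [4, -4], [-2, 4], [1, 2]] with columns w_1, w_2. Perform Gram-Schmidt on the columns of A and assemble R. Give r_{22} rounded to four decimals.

w_1 = (-4, 4, -2, 1); ‖w_1‖ = 6.0828, so q_1 = (-0.6576, 0.6576, -0.3288, 0.1644).
q_1·w_2 = (-0.6576)·3 + 0.6576·(-4) + (-0.3288)·4 + 0.1644·2 = -5.5896.
u_2 = w_2 + 5.5896·q_1 = (-0.6757, -0.3243, 2.1622, 2.9189).
r_{22} = ‖u_2‖ = 3.7090.

r_{22} = 3.7090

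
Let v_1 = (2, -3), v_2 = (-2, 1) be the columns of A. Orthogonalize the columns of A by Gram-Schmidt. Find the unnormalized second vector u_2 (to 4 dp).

u_2 = (-0.9231, -0.6154)

e_1 = v_1/‖v_1‖ = (2, -3)/3.6056 = (0.5547, -0.8321).
r_{12} = e_1·v_2 = -1.9415.
u_2 = v_2 + 1.9415·e_1 = (-0.9231, -0.6154).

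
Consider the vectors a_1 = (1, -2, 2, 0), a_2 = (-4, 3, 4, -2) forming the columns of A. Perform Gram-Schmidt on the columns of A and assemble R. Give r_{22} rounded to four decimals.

r_{22} = 6.6750

e_1 = a_1/‖a_1‖ = (1, -2, 2, 0)/3.0000 = (0.3333, -0.6667, 0.6667, 0.0000).
r_{12} = e_1·a_2 = -0.6667.
u_2 = a_2 + 0.6667·e_1 = (-3.7778, 2.5556, 4.4444, -2.0000).
r_{22} = ‖u_2‖ = 6.6750.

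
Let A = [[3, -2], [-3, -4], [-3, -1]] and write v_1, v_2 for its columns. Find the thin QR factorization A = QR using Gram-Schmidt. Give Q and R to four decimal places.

v_1 = (3, -3, -3); ‖v_1‖ = 5.1962, so e_1 = (0.5774, -0.5774, -0.5774).
e_1·v_2 = 0.5774·(-2) + (-0.5774)·(-4) + (-0.5774)·(-1) = 1.7321.
u_2 = v_2 − 1.7321·e_1 = (-3.0000, -3.0000, 0.0000).
‖u_2‖ = 4.2426, so e_2 = (-0.7071, -0.7071, 0.0000).

Q = [[0.5774, -0.7071], [-0.5774, -0.7071], [-0.5774, 0.0000]], R = [[5.1962, 1.7321], [0.0000, 4.2426]]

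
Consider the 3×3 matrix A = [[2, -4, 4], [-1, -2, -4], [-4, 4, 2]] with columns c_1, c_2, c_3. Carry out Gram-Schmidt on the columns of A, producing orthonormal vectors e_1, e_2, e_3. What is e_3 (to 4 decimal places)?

e_1 = c_1/‖c_1‖ = (2, -1, -4)/4.5826 = (0.4364, -0.2182, -0.8729).
r_{12} = e_1·c_2 = -4.8008.
u_2 = c_2 + 4.8008·e_1 = (-1.9048, -3.0476, -0.1905).
‖u_2‖ = 3.5989, so e_2 = (-0.5293, -0.8468, -0.0529).
r_{13} = e_1·c_3 = 0.8729; r_{23} = e_2·c_3 = 1.1644.
u_3 = c_3 − 0.8729·e_1 − 1.1644·e_2 = (4.2353, -2.8235, 2.8235).
‖u_3‖ = 5.8209, so e_3 = (0.7276, -0.4851, 0.4851).

e_3 = (0.7276, -0.4851, 0.4851)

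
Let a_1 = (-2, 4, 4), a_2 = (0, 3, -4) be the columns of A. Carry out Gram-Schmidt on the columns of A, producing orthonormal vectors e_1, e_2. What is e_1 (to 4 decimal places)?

a_1 = (-2, 4, 4); ‖a_1‖ = 6.0000, so e_1 = (-0.3333, 0.6667, 0.6667).

e_1 = (-0.3333, 0.6667, 0.6667)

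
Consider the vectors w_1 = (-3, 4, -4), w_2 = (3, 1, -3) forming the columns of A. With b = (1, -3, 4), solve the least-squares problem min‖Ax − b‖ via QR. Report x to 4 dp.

q_1 = w_1/‖w_1‖ = (-3, 4, -4)/6.4031 = (-0.4685, 0.6247, -0.6247).
r_{12} = q_1·w_2 = 1.0932.
u_2 = w_2 − 1.0932·q_1 = (3.5122, 0.3171, -2.3171).
‖u_2‖ = 4.2196, so q_2 = (0.8324, 0.0751, -0.5491).
Qᵀb = (-4.8414, -1.5896).
Back-substitute: x_2 = -1.5896/4.2196 = -0.3767.
x_1 = (-4.8414 − 1.0932·(-0.3767))/6.4031 = -0.6918.

x = (-0.6918, -0.3767)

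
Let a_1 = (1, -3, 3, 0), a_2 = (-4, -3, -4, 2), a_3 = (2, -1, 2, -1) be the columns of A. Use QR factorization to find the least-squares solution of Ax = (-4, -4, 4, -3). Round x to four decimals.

a_1 = (1, -3, 3, 0); ‖a_1‖ = 4.3589, so q_1 = (0.2294, -0.6882, 0.6882, 0.0000).
q_1·a_2 = 0.2294·(-4) + (-0.6882)·(-3) + 0.6882·(-4) + 0.0000·2 = -1.6059.
u_2 = a_2 + 1.6059·q_1 = (-3.6316, -4.1053, -2.8947, 2.0000).
‖u_2‖ = 6.5131, so q_2 = (-0.5576, -0.6303, -0.4444, 0.3071).
q_1·a_3 = 0.2294·2 + (-0.6882)·(-1) + 0.6882·2 + 0.0000·(-1) = 2.5236; q_2·a_3 = (-0.5576)·2 + (-0.6303)·(-1) + (-0.4444)·2 + 0.3071·(-1) = -1.6808.
u_3 = a_3 − 2.5236·q_1 + 1.6808·q_2 = (0.4839, -0.3226, -0.4839, -0.4839).
‖u_3‖ = 0.8980, so q_3 = (0.5388, -0.3592, -0.5388, -0.5388).
Qᵀb = (4.5883, 2.0525, -1.2572).
Back-substitute: x_3 = -1.2572/0.8980 = -1.4000.
x_2 = (2.0525 + 1.6808·(-1.4000))/6.5131 = -0.0462.
x_1 = (4.5883 + 1.6059·(-0.0462) − 2.5236·(-1.4000))/4.3589 = 1.8462.

x = (1.8462, -0.0462, -1.4000)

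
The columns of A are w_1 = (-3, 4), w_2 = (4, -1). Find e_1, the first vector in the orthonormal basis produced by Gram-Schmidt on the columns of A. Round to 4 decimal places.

e_1 = (-0.6000, 0.8000)

w_1 = (-3, 4); ‖w_1‖ = 5.0000, so e_1 = (-0.6000, 0.8000).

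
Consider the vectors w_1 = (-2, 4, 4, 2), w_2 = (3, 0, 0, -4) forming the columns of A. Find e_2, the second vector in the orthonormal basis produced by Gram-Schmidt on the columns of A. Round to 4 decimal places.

e_2 = (0.5130, 0.3123, 0.3123, -0.7361)

w_1 = (-2, 4, 4, 2); ‖w_1‖ = 6.3246, so e_1 = (-0.3162, 0.6325, 0.6325, 0.3162).
e_1·w_2 = (-0.3162)·3 + 0.6325·0 + 0.6325·0 + 0.3162·(-4) = -2.2136.
u_2 = w_2 + 2.2136·e_1 = (2.3000, 1.4000, 1.4000, -3.3000).
‖u_2‖ = 4.4833, so e_2 = (0.5130, 0.3123, 0.3123, -0.7361).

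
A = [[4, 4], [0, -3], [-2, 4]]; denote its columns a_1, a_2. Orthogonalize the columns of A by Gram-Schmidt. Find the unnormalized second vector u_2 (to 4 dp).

u_2 = (2.4000, -3.0000, 4.8000)

a_1 = (4, 0, -2); ‖a_1‖ = 4.4721, so q_1 = (0.8944, 0.0000, -0.4472).
q_1·a_2 = 0.8944·4 + 0.0000·(-3) + (-0.4472)·4 = 1.7889.
u_2 = a_2 − 1.7889·q_1 = (2.4000, -3.0000, 4.8000).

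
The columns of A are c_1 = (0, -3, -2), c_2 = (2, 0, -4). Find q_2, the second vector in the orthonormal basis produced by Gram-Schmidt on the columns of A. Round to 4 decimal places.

q_2 = (0.5151, 0.4755, -0.7132)

q_1 = c_1/‖c_1‖ = (0, -3, -2)/3.6056 = (0.0000, -0.8321, -0.5547).
r_{12} = q_1·c_2 = 2.2188.
u_2 = c_2 − 2.2188·q_1 = (2.0000, 1.8462, -2.7692).
‖u_2‖ = 3.8829, so q_2 = (0.5151, 0.4755, -0.7132).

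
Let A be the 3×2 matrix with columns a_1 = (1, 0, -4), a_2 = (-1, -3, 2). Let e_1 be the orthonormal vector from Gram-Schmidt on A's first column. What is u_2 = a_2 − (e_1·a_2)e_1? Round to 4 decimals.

e_1 = a_1/‖a_1‖ = (1, 0, -4)/4.1231 = (0.2425, 0.0000, -0.9701).
r_{12} = e_1·a_2 = -2.1828.
u_2 = a_2 + 2.1828·e_1 = (-0.4706, -3.0000, -0.1176).

u_2 = (-0.4706, -3.0000, -0.1176)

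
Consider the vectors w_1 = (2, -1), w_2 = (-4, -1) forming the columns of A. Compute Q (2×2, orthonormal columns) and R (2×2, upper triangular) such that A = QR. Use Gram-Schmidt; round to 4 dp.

w_1 = (2, -1); ‖w_1‖ = 2.2361, so q_1 = (0.8944, -0.4472).
q_1·w_2 = 0.8944·(-4) + (-0.4472)·(-1) = -3.1305.
u_2 = w_2 + 3.1305·q_1 = (-1.2000, -2.4000).
‖u_2‖ = 2.6833, so q_2 = (-0.4472, -0.8944).

Q = [[0.8944, -0.4472], [-0.4472, -0.8944]], R = [[2.2361, -3.1305], [0.0000, 2.6833]]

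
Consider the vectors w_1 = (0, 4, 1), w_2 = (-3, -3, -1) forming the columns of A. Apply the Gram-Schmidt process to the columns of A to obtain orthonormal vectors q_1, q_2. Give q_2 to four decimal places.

q_2 = (-0.9967, 0.0195, -0.0782)

q_1 = w_1/‖w_1‖ = (0, 4, 1)/4.1231 = (0.0000, 0.9701, 0.2425).
r_{12} = q_1·w_2 = -3.1530.
u_2 = w_2 + 3.1530·q_1 = (-3.0000, 0.0588, -0.2353).
‖u_2‖ = 3.0098, so q_2 = (-0.9967, 0.0195, -0.0782).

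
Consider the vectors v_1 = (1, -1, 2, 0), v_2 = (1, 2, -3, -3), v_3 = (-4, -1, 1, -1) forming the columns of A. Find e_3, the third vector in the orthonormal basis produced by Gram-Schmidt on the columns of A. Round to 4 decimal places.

v_1 = (1, -1, 2, 0); ‖v_1‖ = 2.4495, so e_1 = (0.4082, -0.4082, 0.8165, 0.0000).
e_1·v_2 = 0.4082·1 + (-0.4082)·2 + 0.8165·(-3) + 0.0000·(-3) = -2.8577.
u_2 = v_2 + 2.8577·e_1 = (2.1667, 0.8333, -0.6667, -3.0000).
‖u_2‖ = 3.8514, so e_2 = (0.5626, 0.2164, -0.1731, -0.7789).
e_1·v_3 = 0.4082·(-4) + (-0.4082)·(-1) + 0.8165·1 + 0.0000·(-1) = -0.4082; e_2·v_3 = 0.5626·(-4) + 0.2164·(-1) + (-0.1731)·1 + (-0.7789)·(-1) = -1.8608.
u_3 = v_3 + 0.4082·e_1 + 1.8608·e_2 = (-2.7865, -0.7640, 1.0112, -2.4494).
‖u_3‖ = 3.9206, so e_3 = (-0.7107, -0.1949, 0.2579, -0.6248).

e_3 = (-0.7107, -0.1949, 0.2579, -0.6248)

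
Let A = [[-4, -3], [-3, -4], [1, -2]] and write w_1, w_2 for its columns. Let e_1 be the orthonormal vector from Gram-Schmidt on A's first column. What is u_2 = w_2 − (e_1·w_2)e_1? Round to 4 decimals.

e_1 = w_1/‖w_1‖ = (-4, -3, 1)/5.0990 = (-0.7845, -0.5883, 0.1961).
r_{12} = e_1·w_2 = 4.3146.
u_2 = w_2 − 4.3146·e_1 = (0.3846, -1.4615, -2.8462).

u_2 = (0.3846, -1.4615, -2.8462)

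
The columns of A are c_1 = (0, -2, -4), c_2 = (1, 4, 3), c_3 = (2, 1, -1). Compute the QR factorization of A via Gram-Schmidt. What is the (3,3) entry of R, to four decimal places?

c_1 = (0, -2, -4); ‖c_1‖ = 4.4721, so q_1 = (0.0000, -0.4472, -0.8944).
q_1·c_2 = 0.0000·1 + (-0.4472)·4 + (-0.8944)·3 = -4.4721.
u_2 = c_2 + 4.4721·q_1 = (1.0000, 2.0000, -1.0000).
‖u_2‖ = 2.4495, so q_2 = (0.4082, 0.8165, -0.4082).
q_1·c_3 = 0.0000·2 + (-0.4472)·1 + (-0.8944)·(-1) = 0.4472; q_2·c_3 = 0.4082·2 + 0.8165·1 + (-0.4082)·(-1) = 2.0412.
u_3 = c_3 − 0.4472·q_1 − 2.0412·q_2 = (1.1667, -0.4667, 0.2333).
r_{33} = ‖u_3‖ = 1.2780.

r_{33} = 1.2780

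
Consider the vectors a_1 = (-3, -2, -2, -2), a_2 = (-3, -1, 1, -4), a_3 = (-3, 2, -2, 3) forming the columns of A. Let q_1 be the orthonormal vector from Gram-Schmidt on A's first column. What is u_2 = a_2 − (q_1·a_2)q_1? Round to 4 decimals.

u_2 = (-0.5714, 0.6190, 2.6190, -2.3810)

a_1 = (-3, -2, -2, -2); ‖a_1‖ = 4.5826, so q_1 = (-0.6547, -0.4364, -0.4364, -0.4364).
q_1·a_2 = (-0.6547)·(-3) + (-0.4364)·(-1) + (-0.4364)·1 + (-0.4364)·(-4) = 3.7097.
u_2 = a_2 − 3.7097·q_1 = (-0.5714, 0.6190, 2.6190, -2.3810).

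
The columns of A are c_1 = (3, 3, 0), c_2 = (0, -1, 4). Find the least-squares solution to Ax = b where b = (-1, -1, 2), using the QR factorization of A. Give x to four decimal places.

x = (-0.2525, 0.4848)

c_1 = (3, 3, 0); ‖c_1‖ = 4.2426, so e_1 = (0.7071, 0.7071, 0.0000).
e_1·c_2 = 0.7071·0 + 0.7071·(-1) + 0.0000·4 = -0.7071.
u_2 = c_2 + 0.7071·e_1 = (0.5000, -0.5000, 4.0000).
‖u_2‖ = 4.0620, so e_2 = (0.1231, -0.1231, 0.9847).
Qᵀb = (-1.4142, 1.9695).
Back-substitute: x_2 = 1.9695/4.0620 = 0.4848.
x_1 = (-1.4142 + 0.7071·0.4848)/4.2426 = -0.2525.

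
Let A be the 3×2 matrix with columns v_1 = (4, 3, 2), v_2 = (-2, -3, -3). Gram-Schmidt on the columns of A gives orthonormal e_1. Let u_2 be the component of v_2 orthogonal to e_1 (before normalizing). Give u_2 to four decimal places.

u_2 = (1.1724, -0.6207, -1.4138)

v_1 = (4, 3, 2); ‖v_1‖ = 5.3852, so e_1 = (0.7428, 0.5571, 0.3714).
e_1·v_2 = 0.7428·(-2) + 0.5571·(-3) + 0.3714·(-3) = -4.2710.
u_2 = v_2 + 4.2710·e_1 = (1.1724, -0.6207, -1.4138).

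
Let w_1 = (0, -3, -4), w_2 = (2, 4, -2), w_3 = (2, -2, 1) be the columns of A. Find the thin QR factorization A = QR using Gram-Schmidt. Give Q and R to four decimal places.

Q = [[0.0000, 0.4138, 0.9104], [-0.6000, 0.7283, -0.3310], [-0.8000, -0.5462, 0.2483]], R = [[5.0000, -0.8000, 0.4000], [0.0000, 4.8332, -1.1752], [0.0000, 0.0000, 2.7311]]

w_1 = (0, -3, -4); ‖w_1‖ = 5.0000, so q_1 = (0.0000, -0.6000, -0.8000).
q_1·w_2 = 0.0000·2 + (-0.6000)·4 + (-0.8000)·(-2) = -0.8000.
u_2 = w_2 + 0.8000·q_1 = (2.0000, 3.5200, -2.6400).
‖u_2‖ = 4.8332, so q_2 = (0.4138, 0.7283, -0.5462).
q_1·w_3 = 0.0000·2 + (-0.6000)·(-2) + (-0.8000)·1 = 0.4000; q_2·w_3 = 0.4138·2 + 0.7283·(-2) + (-0.5462)·1 = -1.1752.
u_3 = w_3 − 0.4000·q_1 + 1.1752·q_2 = (2.4863, -0.9041, 0.6781).
‖u_3‖ = 2.7311, so q_3 = (0.9104, -0.3310, 0.2483).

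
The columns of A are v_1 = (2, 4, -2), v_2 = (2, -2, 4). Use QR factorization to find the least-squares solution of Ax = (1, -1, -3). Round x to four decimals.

x = (0.0000, -0.3333)

v_1 = (2, 4, -2); ‖v_1‖ = 4.8990, so e_1 = (0.4082, 0.8165, -0.4082).
e_1·v_2 = 0.4082·2 + 0.8165·(-2) + (-0.4082)·4 = -2.4495.
u_2 = v_2 + 2.4495·e_1 = (3.0000, 0.0000, 3.0000).
‖u_2‖ = 4.2426, so e_2 = (0.7071, 0.0000, 0.7071).
Qᵀb = (0.8165, -1.4142).
Back-substitute: x_2 = -1.4142/4.2426 = -0.3333.
x_1 = (0.8165 + 2.4495·(-0.3333))/4.8990 = 0.0000.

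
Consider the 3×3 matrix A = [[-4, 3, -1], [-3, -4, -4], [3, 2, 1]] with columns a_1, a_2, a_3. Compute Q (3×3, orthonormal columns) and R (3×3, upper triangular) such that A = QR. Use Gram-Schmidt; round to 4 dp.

Q = [[-0.6860, 0.7011, -0.1947], [-0.5145, -0.6566, -0.5516], [0.5145, 0.2782, -0.8111]], R = [[5.8310, 1.0290, 3.2585], [0.0000, 5.2859, 2.2034], [0.0000, 0.0000, 1.5898]]

e_1 = a_1/‖a_1‖ = (-4, -3, 3)/5.8310 = (-0.6860, -0.5145, 0.5145).
r_{12} = e_1·a_2 = 1.0290.
u_2 = a_2 − 1.0290·e_1 = (3.7059, -3.4706, 1.4706).
‖u_2‖ = 5.2859, so e_2 = (0.7011, -0.6566, 0.2782).
r_{13} = e_1·a_3 = 3.2585; r_{23} = e_2·a_3 = 2.2034.
u_3 = a_3 − 3.2585·e_1 − 2.2034·e_2 = (-0.3095, -0.8768, -1.2895).
‖u_3‖ = 1.5898, so e_3 = (-0.1947, -0.5516, -0.8111).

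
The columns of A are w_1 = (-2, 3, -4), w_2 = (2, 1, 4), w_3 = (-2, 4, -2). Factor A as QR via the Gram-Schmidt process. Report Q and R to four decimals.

Q = [[-0.3714, 0.2491, -0.8944], [0.5571, 0.8305, 0.0000], [-0.7428, 0.4983, 0.4472]], R = [[5.3852, -3.1568, 4.4567], [0.0000, 3.3218, 1.8270], [0.0000, 0.0000, 0.8944]]

w_1 = (-2, 3, -4); ‖w_1‖ = 5.3852, so e_1 = (-0.3714, 0.5571, -0.7428).
e_1·w_2 = (-0.3714)·2 + 0.5571·1 + (-0.7428)·4 = -3.1568.
u_2 = w_2 + 3.1568·e_1 = (0.8276, 2.7586, 1.6552).
‖u_2‖ = 3.3218, so e_2 = (0.2491, 0.8305, 0.4983).
e_1·w_3 = (-0.3714)·(-2) + 0.5571·4 + (-0.7428)·(-2) = 4.4567; e_2·w_3 = 0.2491·(-2) + 0.8305·4 + 0.4983·(-2) = 1.8270.
u_3 = w_3 − 4.4567·e_1 − 1.8270·e_2 = (-0.8000, 0.0000, 0.4000).
‖u_3‖ = 0.8944, so e_3 = (-0.8944, 0.0000, 0.4472).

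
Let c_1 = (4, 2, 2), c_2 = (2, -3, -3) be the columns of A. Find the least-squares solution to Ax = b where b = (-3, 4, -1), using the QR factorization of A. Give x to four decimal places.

x = (-0.3750, -0.7500)

c_1 = (4, 2, 2); ‖c_1‖ = 4.8990, so q_1 = (0.8165, 0.4082, 0.4082).
q_1·c_2 = 0.8165·2 + 0.4082·(-3) + 0.4082·(-3) = -0.8165.
u_2 = c_2 + 0.8165·q_1 = (2.6667, -2.6667, -2.6667).
‖u_2‖ = 4.6188, so q_2 = (0.5774, -0.5774, -0.5774).
Qᵀb = (-1.2247, -3.4641).
Back-substitute: x_2 = -3.4641/4.6188 = -0.7500.
x_1 = (-1.2247 + 0.8165·(-0.7500))/4.8990 = -0.3750.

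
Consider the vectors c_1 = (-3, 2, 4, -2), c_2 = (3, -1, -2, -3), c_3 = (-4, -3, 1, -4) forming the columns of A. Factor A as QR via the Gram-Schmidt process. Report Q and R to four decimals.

q_1 = c_1/‖c_1‖ = (-3, 2, 4, -2)/5.7446 = (-0.5222, 0.3482, 0.6963, -0.3482).
r_{12} = q_1·c_2 = -2.2630.
u_2 = c_2 + 2.2630·q_1 = (1.8182, -0.2121, -0.4242, -3.7879).
‖u_2‖ = 4.2283, so q_2 = (0.4300, -0.0502, -0.1003, -0.8958).
r_{13} = q_1·c_3 = 3.1334; r_{23} = q_2·c_3 = 1.9135.
u_3 = c_3 − 3.1334·q_1 − 1.9135·q_2 = (-3.1864, -3.9949, -0.9898, -1.1949).
‖u_3‖ = 5.3404, so q_3 = (-0.5967, -0.7480, -0.1853, -0.2237).

Q = [[-0.5222, 0.4300, -0.5967], [0.3482, -0.0502, -0.7480], [0.6963, -0.1003, -0.1853], [-0.3482, -0.8958, -0.2237]], R = [[5.7446, -2.2630, 3.1334], [0.0000, 4.2283, 1.9135], [0.0000, 0.0000, 5.3404]]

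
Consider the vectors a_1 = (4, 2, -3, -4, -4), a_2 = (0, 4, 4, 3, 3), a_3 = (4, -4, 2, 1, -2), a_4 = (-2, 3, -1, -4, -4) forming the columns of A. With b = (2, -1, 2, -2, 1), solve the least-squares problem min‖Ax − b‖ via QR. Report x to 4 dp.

e_1 = a_1/‖a_1‖ = (4, 2, -3, -4, -4)/7.8102 = (0.5121, 0.2561, -0.3841, -0.5121, -0.5121).
r_{12} = e_1·a_2 = -3.5850.
u_2 = a_2 + 3.5850·e_1 = (1.8361, 4.9180, 2.6230, 1.1639, 1.1639).
‖u_2‖ = 6.0949, so e_2 = (0.3012, 0.8069, 0.4304, 0.1910, 0.1910).
r_{13} = e_1·a_3 = 0.7682; r_{23} = e_2·a_3 = -1.3529.
u_3 = a_3 − 0.7682·e_1 + 1.3529·e_2 = (4.0141, -3.1050, 2.8773, 1.6518, -1.3482).
‖u_3‖ = 6.2112, so e_3 = (0.6463, -0.4999, 0.4632, 0.2659, -0.2171).
r_{14} = e_1·a_4 = 4.2252; r_{24} = e_2·a_4 = -0.1399; r_{34} = e_3·a_4 = -3.4510.
u_4 = a_4 − 4.2252·e_1 + 0.1399·e_2 + 3.4510·e_3 = (-1.8915, 0.3057, 2.2818, -0.8916, -2.5584).
‖u_4‖ = 4.0272, so e_4 = (-0.4697, 0.0759, 0.5666, -0.2214, -0.6353).
Qᵀb = (0.5121, 0.4653, 1.9700, -0.0746).
Back-substitute: x_4 = -0.0746/4.0272 = -0.0185.
x_3 = (1.9700 + 3.4510·(-0.0185))/6.2112 = 0.3069.
x_2 = (0.4653 + 1.3529·0.3069 + 0.1399·(-0.0185))/6.0949 = 0.1440.
x_1 = (0.5121 + 3.5850·0.1440 − 0.7682·0.3069 − 4.2252·(-0.0185))/7.8102 = 0.1115.

x = (0.1115, 0.1440, 0.3069, -0.0185)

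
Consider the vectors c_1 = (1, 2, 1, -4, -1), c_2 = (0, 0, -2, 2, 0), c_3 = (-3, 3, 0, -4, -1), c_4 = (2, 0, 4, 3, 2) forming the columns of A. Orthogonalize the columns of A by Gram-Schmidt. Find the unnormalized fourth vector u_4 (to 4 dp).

u_4 = (0.2861, 2.7520, 1.6076, 1.6076, 0.9673)

q_1 = c_1/‖c_1‖ = (1, 2, 1, -4, -1)/4.7958 = (0.2085, 0.4170, 0.2085, -0.8341, -0.2085).
r_{12} = q_1·c_2 = -2.0851.
u_2 = c_2 + 2.0851·q_1 = (0.4348, 0.8696, -1.5652, 0.2609, -0.4348).
‖u_2‖ = 1.9111, so q_2 = (0.2275, 0.4550, -0.8190, 0.1365, -0.2275).
r_{13} = q_1·c_3 = 4.1703; r_{23} = q_2·c_3 = 0.3640.
u_3 = c_3 − 4.1703·q_1 − 0.3640·q_2 = (-3.9524, 1.0952, -0.5714, -0.5714, -0.0476).
‖u_3‖ = 4.1805, so q_3 = (-0.9454, 0.2620, -0.1367, -0.1367, -0.0114).
r_{14} = q_1·c_4 = -1.6681; r_{24} = q_2·c_4 = -2.8666; r_{34} = q_3·c_4 = -2.8705.
u_4 = c_4 + 1.6681·q_1 + 2.8666·q_2 + 2.8705·q_3 = (0.2861, 2.7520, 1.6076, 1.6076, 0.9673).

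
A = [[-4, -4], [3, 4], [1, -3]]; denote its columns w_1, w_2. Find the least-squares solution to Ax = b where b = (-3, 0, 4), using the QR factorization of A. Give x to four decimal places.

q_1 = w_1/‖w_1‖ = (-4, 3, 1)/5.0990 = (-0.7845, 0.5883, 0.1961).
r_{12} = q_1·w_2 = 4.9029.
u_2 = w_2 − 4.9029·q_1 = (-0.1538, 1.1154, -3.9615).
‖u_2‖ = 4.1184, so q_2 = (-0.0374, 0.2708, -0.9619).
Qᵀb = (3.1379, -3.7355).
Back-substitute: x_2 = -3.7355/4.1184 = -0.9070.
x_1 = (3.1379 − 4.9029·(-0.9070))/5.0990 = 1.4875.

x = (1.4875, -0.9070)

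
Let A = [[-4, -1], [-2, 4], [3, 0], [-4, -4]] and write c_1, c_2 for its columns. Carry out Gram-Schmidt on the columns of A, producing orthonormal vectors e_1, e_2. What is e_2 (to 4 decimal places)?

e_1 = c_1/‖c_1‖ = (-4, -2, 3, -4)/6.7082 = (-0.5963, -0.2981, 0.4472, -0.5963).
r_{12} = e_1·c_2 = 1.7889.
u_2 = c_2 − 1.7889·e_1 = (0.0667, 4.5333, -0.8000, -2.9333).
‖u_2‖ = 5.4589, so e_2 = (0.0122, 0.8304, -0.1465, -0.5373).

e_2 = (0.0122, 0.8304, -0.1465, -0.5373)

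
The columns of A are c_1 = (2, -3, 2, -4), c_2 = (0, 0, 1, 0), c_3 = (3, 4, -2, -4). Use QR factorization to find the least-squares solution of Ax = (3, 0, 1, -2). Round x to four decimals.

c_1 = (2, -3, 2, -4); ‖c_1‖ = 5.7446, so q_1 = (0.3482, -0.5222, 0.3482, -0.6963).
q_1·c_2 = 0.3482·0 + (-0.5222)·0 + 0.3482·1 + (-0.6963)·0 = 0.3482.
u_2 = c_2 − 0.3482·q_1 = (-0.1212, 0.1818, 0.8788, 0.2424).
‖u_2‖ = 0.9374, so q_2 = (-0.1293, 0.1940, 0.9374, 0.2586).
q_1·c_3 = 0.3482·3 + (-0.5222)·4 + 0.3482·(-2) + (-0.6963)·(-4) = 1.0445; q_2·c_3 = (-0.1293)·3 + 0.1940·4 + 0.9374·(-2) + 0.2586·(-4) = -2.5214.
u_3 = c_3 − 1.0445·q_1 + 2.5214·q_2 = (2.3103, 5.0345, 0.0000, -2.6207).
‖u_3‖ = 6.1279, so q_3 = (0.3770, 0.8216, 0.0000, -0.4277).
Qᵀb = (2.7852, 0.0323, 1.9864).
Back-substitute: x_3 = 1.9864/6.1279 = 0.3242.
x_2 = (0.0323 + 2.5214·0.3242)/0.9374 = 0.9063.
x_1 = (2.7852 − 0.3482·0.9063 − 1.0445·0.3242)/5.7446 = 0.3710.

x = (0.3710, 0.9063, 0.3242)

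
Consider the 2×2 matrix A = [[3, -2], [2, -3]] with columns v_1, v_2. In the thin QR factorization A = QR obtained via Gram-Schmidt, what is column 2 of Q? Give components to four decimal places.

q_2 = (0.5547, -0.8321)

v_1 = (3, 2); ‖v_1‖ = 3.6056, so q_1 = (0.8321, 0.5547).
q_1·v_2 = 0.8321·(-2) + 0.5547·(-3) = -3.3282.
u_2 = v_2 + 3.3282·q_1 = (0.7692, -1.1538).
‖u_2‖ = 1.3868, so q_2 = (0.5547, -0.8321).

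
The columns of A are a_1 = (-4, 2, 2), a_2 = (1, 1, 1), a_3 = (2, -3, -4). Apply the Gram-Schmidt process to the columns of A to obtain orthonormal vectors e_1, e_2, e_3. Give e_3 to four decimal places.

e_3 = (0.0000, 0.7071, -0.7071)

a_1 = (-4, 2, 2); ‖a_1‖ = 4.8990, so e_1 = (-0.8165, 0.4082, 0.4082).
e_1·a_2 = (-0.8165)·1 + 0.4082·1 + 0.4082·1 = 0.0000.
u_2 = a_2 + 0.0000·e_1 = (1.0000, 1.0000, 1.0000).
‖u_2‖ = 1.7321, so e_2 = (0.5774, 0.5774, 0.5774).
e_1·a_3 = (-0.8165)·2 + 0.4082·(-3) + 0.4082·(-4) = -4.4907; e_2·a_3 = 0.5774·2 + 0.5774·(-3) + 0.5774·(-4) = -2.8868.
u_3 = a_3 + 4.4907·e_1 + 2.8868·e_2 = (0.0000, 0.5000, -0.5000).
‖u_3‖ = 0.7071, so e_3 = (0.0000, 0.7071, -0.7071).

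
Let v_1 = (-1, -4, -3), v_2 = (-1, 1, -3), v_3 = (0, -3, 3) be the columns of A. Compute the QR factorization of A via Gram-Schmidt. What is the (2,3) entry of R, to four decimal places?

v_1 = (-1, -4, -3); ‖v_1‖ = 5.0990, so e_1 = (-0.1961, -0.7845, -0.5883).
e_1·v_2 = (-0.1961)·(-1) + (-0.7845)·1 + (-0.5883)·(-3) = 1.1767.
u_2 = v_2 − 1.1767·e_1 = (-0.7692, 1.9231, -2.3077).
‖u_2‖ = 3.1009, so e_2 = (-0.2481, 0.6202, -0.7442).
r_{23} = e_2·v_3 = -4.0931.

r_{23} = -4.0931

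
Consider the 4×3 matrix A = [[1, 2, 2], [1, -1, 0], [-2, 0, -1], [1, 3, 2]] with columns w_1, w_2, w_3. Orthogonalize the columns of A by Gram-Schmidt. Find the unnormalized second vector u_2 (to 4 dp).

u_2 = (1.4286, -1.5714, 1.1429, 2.4286)

w_1 = (1, 1, -2, 1); ‖w_1‖ = 2.6458, so e_1 = (0.3780, 0.3780, -0.7559, 0.3780).
e_1·w_2 = 0.3780·2 + 0.3780·(-1) + (-0.7559)·0 + 0.3780·3 = 1.5119.
u_2 = w_2 − 1.5119·e_1 = (1.4286, -1.5714, 1.1429, 2.4286).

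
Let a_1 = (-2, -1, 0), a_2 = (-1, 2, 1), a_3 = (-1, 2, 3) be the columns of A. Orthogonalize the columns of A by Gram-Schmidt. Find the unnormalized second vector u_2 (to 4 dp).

u_2 = (-1.0000, 2.0000, 1.0000)

a_1 = (-2, -1, 0); ‖a_1‖ = 2.2361, so q_1 = (-0.8944, -0.4472, 0.0000).
q_1·a_2 = (-0.8944)·(-1) + (-0.4472)·2 + 0.0000·1 = 0.0000.
u_2 = a_2 + 0.0000·q_1 = (-1.0000, 2.0000, 1.0000).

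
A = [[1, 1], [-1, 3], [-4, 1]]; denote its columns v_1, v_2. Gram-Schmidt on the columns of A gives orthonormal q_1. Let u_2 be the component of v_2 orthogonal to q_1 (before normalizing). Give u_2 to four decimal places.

q_1 = v_1/‖v_1‖ = (1, -1, -4)/4.2426 = (0.2357, -0.2357, -0.9428).
r_{12} = q_1·v_2 = -1.4142.
u_2 = v_2 + 1.4142·q_1 = (1.3333, 2.6667, -0.3333).

u_2 = (1.3333, 2.6667, -0.3333)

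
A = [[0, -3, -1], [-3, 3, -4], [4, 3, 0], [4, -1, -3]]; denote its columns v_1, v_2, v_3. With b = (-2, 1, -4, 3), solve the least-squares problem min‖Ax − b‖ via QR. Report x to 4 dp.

x = (-0.1787, -0.3275, -0.4987)

e_1 = v_1/‖v_1‖ = (0, -3, 4, 4)/6.4031 = (0.0000, -0.4685, 0.6247, 0.6247).
r_{12} = e_1·v_2 = -0.1562.
u_2 = v_2 + 0.1562·e_1 = (-3.0000, 2.9268, 3.0976, -0.9024).
‖u_2‖ = 5.2892, so e_2 = (-0.5672, 0.5534, 0.5856, -0.1706).
r_{13} = e_1·v_3 = 0.0000; r_{23} = e_2·v_3 = -1.1344.
u_3 = v_3 + 0.0000·e_1 + 1.1344·e_2 = (-1.6434, -3.3723, 0.6643, -3.1935).
‖u_3‖ = 4.9712, so e_3 = (-0.3306, -0.6784, 0.1336, -0.6424).
Qᵀb = (-1.0932, -1.1667, -2.4790).
Back-substitute: x_3 = -2.4790/4.9712 = -0.4987.
x_2 = (-1.1667 + 1.1344·(-0.4987))/5.2892 = -0.3275.
x_1 = (-1.0932 + 0.1562·(-0.3275) + 0.0000·(-0.4987))/6.4031 = -0.1787.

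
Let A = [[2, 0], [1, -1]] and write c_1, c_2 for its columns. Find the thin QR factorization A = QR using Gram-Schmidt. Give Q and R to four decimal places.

Q = [[0.8944, 0.4472], [0.4472, -0.8944]], R = [[2.2361, -0.4472], [0.0000, 0.8944]]

c_1 = (2, 1); ‖c_1‖ = 2.2361, so q_1 = (0.8944, 0.4472).
q_1·c_2 = 0.8944·0 + 0.4472·(-1) = -0.4472.
u_2 = c_2 + 0.4472·q_1 = (0.4000, -0.8000).
‖u_2‖ = 0.8944, so q_2 = (0.4472, -0.8944).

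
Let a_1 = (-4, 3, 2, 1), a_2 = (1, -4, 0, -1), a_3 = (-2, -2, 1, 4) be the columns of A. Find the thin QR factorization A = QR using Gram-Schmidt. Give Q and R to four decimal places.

Q = [[-0.7303, -0.4379, 0.0132], [0.5477, -0.7952, -0.2382], [0.3651, 0.3918, -0.0993], [0.1826, -0.1498, 0.9660]], R = [[5.4772, -3.1038, 1.4606], [0.0000, 2.8925, 2.2587], [0.0000, 0.0000, 4.2148]]

a_1 = (-4, 3, 2, 1); ‖a_1‖ = 5.4772, so q_1 = (-0.7303, 0.5477, 0.3651, 0.1826).
q_1·a_2 = (-0.7303)·1 + 0.5477·(-4) + 0.3651·0 + 0.1826·(-1) = -3.1038.
u_2 = a_2 + 3.1038·q_1 = (-1.2667, -2.3000, 1.1333, -0.4333).
‖u_2‖ = 2.8925, so q_2 = (-0.4379, -0.7952, 0.3918, -0.1498).
q_1·a_3 = (-0.7303)·(-2) + 0.5477·(-2) + 0.3651·1 + 0.1826·4 = 1.4606; q_2·a_3 = (-0.4379)·(-2) + (-0.7952)·(-2) + 0.3918·1 + (-0.1498)·4 = 2.2587.
u_3 = a_3 − 1.4606·q_1 − 2.2587·q_2 = (0.0558, -1.0040, -0.4183, 4.0717).
‖u_3‖ = 4.2148, so q_3 = (0.0132, -0.2382, -0.0993, 0.9660).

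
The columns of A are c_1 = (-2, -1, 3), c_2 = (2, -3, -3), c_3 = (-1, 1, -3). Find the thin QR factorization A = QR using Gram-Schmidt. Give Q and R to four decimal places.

c_1 = (-2, -1, 3); ‖c_1‖ = 3.7417, so q_1 = (-0.5345, -0.2673, 0.8018).
q_1·c_2 = (-0.5345)·2 + (-0.2673)·(-3) + 0.8018·(-3) = -2.6726.
u_2 = c_2 + 2.6726·q_1 = (0.5714, -3.7143, -0.8571).
‖u_2‖ = 3.8545, so q_2 = (0.1482, -0.9636, -0.2224).
q_1·c_3 = (-0.5345)·(-1) + (-0.2673)·1 + 0.8018·(-3) = -2.1381; q_2·c_3 = 0.1482·(-1) + (-0.9636)·1 + (-0.2224)·(-3) = -0.4447.
u_3 = c_3 + 2.1381·q_1 + 0.4447·q_2 = (-2.0769, 0.0000, -1.3846).
‖u_3‖ = 2.4962, so q_3 = (-0.8321, 0.0000, -0.5547).

Q = [[-0.5345, 0.1482, -0.8321], [-0.2673, -0.9636, 0.0000], [0.8018, -0.2224, -0.5547]], R = [[3.7417, -2.6726, -2.1381], [0.0000, 3.8545, -0.4447], [0.0000, 0.0000, 2.4962]]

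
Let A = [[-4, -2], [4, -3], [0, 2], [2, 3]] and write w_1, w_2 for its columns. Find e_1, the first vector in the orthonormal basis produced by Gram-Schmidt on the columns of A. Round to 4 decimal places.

w_1 = (-4, 4, 0, 2); ‖w_1‖ = 6.0000, so e_1 = (-0.6667, 0.6667, 0.0000, 0.3333).

e_1 = (-0.6667, 0.6667, 0.0000, 0.3333)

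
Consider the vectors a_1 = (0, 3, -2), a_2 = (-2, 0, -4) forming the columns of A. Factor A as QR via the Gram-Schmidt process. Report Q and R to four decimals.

Q = [[0.0000, -0.5151], [0.8321, -0.4755], [-0.5547, -0.7132]], R = [[3.6056, 2.2188], [0.0000, 3.8829]]

a_1 = (0, 3, -2); ‖a_1‖ = 3.6056, so e_1 = (0.0000, 0.8321, -0.5547).
e_1·a_2 = 0.0000·(-2) + 0.8321·0 + (-0.5547)·(-4) = 2.2188.
u_2 = a_2 − 2.2188·e_1 = (-2.0000, -1.8462, -2.7692).
‖u_2‖ = 3.8829, so e_2 = (-0.5151, -0.4755, -0.7132).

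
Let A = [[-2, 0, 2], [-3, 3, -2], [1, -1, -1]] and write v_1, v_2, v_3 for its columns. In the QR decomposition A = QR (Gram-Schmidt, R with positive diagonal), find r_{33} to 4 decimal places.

r_{33} = 1.5811

v_1 = (-2, -3, 1); ‖v_1‖ = 3.7417, so q_1 = (-0.5345, -0.8018, 0.2673).
q_1·v_2 = (-0.5345)·0 + (-0.8018)·3 + 0.2673·(-1) = -2.6726.
u_2 = v_2 + 2.6726·q_1 = (-1.4286, 0.8571, -0.2857).
‖u_2‖ = 1.6903, so q_2 = (-0.8452, 0.5071, -0.1690).
q_1·v_3 = (-0.5345)·2 + (-0.8018)·(-2) + 0.2673·(-1) = 0.2673; q_2·v_3 = (-0.8452)·2 + 0.5071·(-2) + (-0.1690)·(-1) = -2.5355.
u_3 = v_3 − 0.2673·q_1 + 2.5355·q_2 = (0.0000, -0.5000, -1.5000).
r_{33} = ‖u_3‖ = 1.5811.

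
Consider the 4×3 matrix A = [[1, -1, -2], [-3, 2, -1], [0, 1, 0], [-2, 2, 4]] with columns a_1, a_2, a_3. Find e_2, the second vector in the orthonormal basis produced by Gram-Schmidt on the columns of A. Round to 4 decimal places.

e_1 = a_1/‖a_1‖ = (1, -3, 0, -2)/3.7417 = (0.2673, -0.8018, 0.0000, -0.5345).
r_{12} = e_1·a_2 = -2.9399.
u_2 = a_2 + 2.9399·e_1 = (-0.2143, -0.3571, 1.0000, 0.4286).
‖u_2‖ = 1.1650, so e_2 = (-0.1839, -0.3066, 0.8584, 0.3679).

e_2 = (-0.1839, -0.3066, 0.8584, 0.3679)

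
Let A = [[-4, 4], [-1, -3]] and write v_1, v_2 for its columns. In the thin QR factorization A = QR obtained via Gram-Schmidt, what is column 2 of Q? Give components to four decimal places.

v_1 = (-4, -1); ‖v_1‖ = 4.1231, so q_1 = (-0.9701, -0.2425).
q_1·v_2 = (-0.9701)·4 + (-0.2425)·(-3) = -3.1530.
u_2 = v_2 + 3.1530·q_1 = (0.9412, -3.7647).
‖u_2‖ = 3.8806, so q_2 = (0.2425, -0.9701).

q_2 = (0.2425, -0.9701)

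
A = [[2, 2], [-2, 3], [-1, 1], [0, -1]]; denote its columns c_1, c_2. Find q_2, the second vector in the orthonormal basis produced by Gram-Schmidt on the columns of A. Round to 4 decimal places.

c_1 = (2, -2, -1, 0); ‖c_1‖ = 3.0000, so q_1 = (0.6667, -0.6667, -0.3333, 0.0000).
q_1·c_2 = 0.6667·2 + (-0.6667)·3 + (-0.3333)·1 + 0.0000·(-1) = -1.0000.
u_2 = c_2 + 1.0000·q_1 = (2.6667, 2.3333, 0.6667, -1.0000).
‖u_2‖ = 3.7417, so q_2 = (0.7127, 0.6236, 0.1782, -0.2673).

q_2 = (0.7127, 0.6236, 0.1782, -0.2673)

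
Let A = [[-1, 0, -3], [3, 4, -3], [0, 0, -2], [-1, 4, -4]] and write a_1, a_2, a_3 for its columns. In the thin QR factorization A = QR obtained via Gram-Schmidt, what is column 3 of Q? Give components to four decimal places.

a_1 = (-1, 3, 0, -1); ‖a_1‖ = 3.3166, so q_1 = (-0.3015, 0.9045, 0.0000, -0.3015).
q_1·a_2 = (-0.3015)·0 + 0.9045·4 + 0.0000·0 + (-0.3015)·4 = 2.4121.
u_2 = a_2 − 2.4121·q_1 = (0.7273, 1.8182, 0.0000, 4.7273).
‖u_2‖ = 5.1168, so q_2 = (0.1421, 0.3553, 0.0000, 0.9239).
q_1·a_3 = (-0.3015)·(-3) + 0.9045·(-3) + 0.0000·(-2) + (-0.3015)·(-4) = -0.6030; q_2·a_3 = 0.1421·(-3) + 0.3553·(-3) + 0.0000·(-2) + 0.9239·(-4) = -5.1879.
u_3 = a_3 + 0.6030·q_1 + 5.1879·q_2 = (-2.4444, -0.6111, -2.0000, 0.6111).
‖u_3‖ = 3.2745, so q_3 = (-0.7465, -0.1866, -0.6108, 0.1866).

q_3 = (-0.7465, -0.1866, -0.6108, 0.1866)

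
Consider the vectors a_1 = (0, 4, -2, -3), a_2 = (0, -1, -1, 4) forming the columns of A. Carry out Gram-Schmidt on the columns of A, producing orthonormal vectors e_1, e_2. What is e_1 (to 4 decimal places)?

a_1 = (0, 4, -2, -3); ‖a_1‖ = 5.3852, so e_1 = (0.0000, 0.7428, -0.3714, -0.5571).

e_1 = (0.0000, 0.7428, -0.3714, -0.5571)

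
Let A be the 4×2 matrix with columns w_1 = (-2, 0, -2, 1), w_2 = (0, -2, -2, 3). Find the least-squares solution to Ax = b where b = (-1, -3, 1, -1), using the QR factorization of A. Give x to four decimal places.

w_1 = (-2, 0, -2, 1); ‖w_1‖ = 3.0000, so q_1 = (-0.6667, 0.0000, -0.6667, 0.3333).
q_1·w_2 = (-0.6667)·0 + 0.0000·(-2) + (-0.6667)·(-2) + 0.3333·3 = 2.3333.
u_2 = w_2 − 2.3333·q_1 = (1.5556, -2.0000, -0.4444, 2.2222).
‖u_2‖ = 3.3993, so q_2 = (0.4576, -0.5883, -0.1307, 0.6537).
Qᵀb = (-0.3333, 0.5230).
Back-substitute: x_2 = 0.5230/3.3993 = 0.1538.
x_1 = (-0.3333 − 2.3333·0.1538)/3.0000 = -0.2308.

x = (-0.2308, 0.1538)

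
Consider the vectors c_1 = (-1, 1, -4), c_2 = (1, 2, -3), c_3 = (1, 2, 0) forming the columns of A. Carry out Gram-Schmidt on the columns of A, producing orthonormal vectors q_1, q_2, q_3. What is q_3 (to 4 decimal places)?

q_3 = (-0.5488, 0.7683, 0.3293)

c_1 = (-1, 1, -4); ‖c_1‖ = 4.2426, so q_1 = (-0.2357, 0.2357, -0.9428).
q_1·c_2 = (-0.2357)·1 + 0.2357·2 + (-0.9428)·(-3) = 3.0641.
u_2 = c_2 − 3.0641·q_1 = (1.7222, 1.2778, -0.1111).
‖u_2‖ = 2.1473, so q_2 = (0.8020, 0.5950, -0.0517).
q_1·c_3 = (-0.2357)·1 + 0.2357·2 + (-0.9428)·0 = 0.2357; q_2·c_3 = 0.8020·1 + 0.5950·2 + (-0.0517)·0 = 1.9921.
u_3 = c_3 − 0.2357·q_1 − 1.9921·q_2 = (-0.5422, 0.7590, 0.3253).
‖u_3‖ = 0.9879, so q_3 = (-0.5488, 0.7683, 0.3293).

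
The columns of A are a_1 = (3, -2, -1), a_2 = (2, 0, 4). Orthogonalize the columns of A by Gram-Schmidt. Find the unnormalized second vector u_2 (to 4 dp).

a_1 = (3, -2, -1); ‖a_1‖ = 3.7417, so q_1 = (0.8018, -0.5345, -0.2673).
q_1·a_2 = 0.8018·2 + (-0.5345)·0 + (-0.2673)·4 = 0.5345.
u_2 = a_2 − 0.5345·q_1 = (1.5714, 0.2857, 4.1429).

u_2 = (1.5714, 0.2857, 4.1429)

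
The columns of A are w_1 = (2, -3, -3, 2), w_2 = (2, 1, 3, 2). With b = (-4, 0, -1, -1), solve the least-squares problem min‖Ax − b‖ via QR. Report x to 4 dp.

x = (-0.3938, -0.8097)

w_1 = (2, -3, -3, 2); ‖w_1‖ = 5.0990, so q_1 = (0.3922, -0.5883, -0.5883, 0.3922).
q_1·w_2 = 0.3922·2 + (-0.5883)·1 + (-0.5883)·3 + 0.3922·2 = -0.7845.
u_2 = w_2 + 0.7845·q_1 = (2.3077, 0.5385, 2.5385, 2.3077).
‖u_2‖ = 4.1695, so q_2 = (0.5535, 0.1291, 0.6088, 0.5535).
Qᵀb = (-1.3728, -3.3762).
Back-substitute: x_2 = -3.3762/4.1695 = -0.8097.
x_1 = (-1.3728 + 0.7845·(-0.8097))/5.0990 = -0.3938.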